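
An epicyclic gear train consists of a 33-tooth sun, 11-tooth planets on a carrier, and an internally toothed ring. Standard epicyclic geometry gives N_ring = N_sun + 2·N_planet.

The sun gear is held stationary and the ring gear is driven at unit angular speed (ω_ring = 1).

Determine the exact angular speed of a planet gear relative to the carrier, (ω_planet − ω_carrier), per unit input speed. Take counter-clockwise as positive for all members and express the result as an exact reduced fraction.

N_ring = 33 + 2·11 = 55
33(ω_s−ω_c) = −55(ω_r−ω_c),  ω_s=0, ω_r=1
33(0−ω_c) = −55(1−ω_c)  ⇒  88ω_c = 55  ⇒  ω_c = 5/8
sun–planet: 33·(0−5/8) = −11·(ω_p−ω_c)  ⇒  ω_p−ω_c = −(33/11)·(-5/8) = 15/8

15/8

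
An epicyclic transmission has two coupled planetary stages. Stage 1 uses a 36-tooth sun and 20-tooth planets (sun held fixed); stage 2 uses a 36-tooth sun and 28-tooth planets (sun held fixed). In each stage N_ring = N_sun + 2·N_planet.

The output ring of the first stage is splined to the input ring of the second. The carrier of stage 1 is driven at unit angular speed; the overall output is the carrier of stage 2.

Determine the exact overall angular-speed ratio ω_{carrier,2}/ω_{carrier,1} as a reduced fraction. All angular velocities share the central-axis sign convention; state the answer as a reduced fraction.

161/152

Stage 1: N_ring = 36 + 2·20 = 76
Stage 1: 36(ω_s−ω_c) = −76(ω_r−ω_c),  ω_s=0, ω_c=1
Stage 1: ω_r = 1 − (36/76)(0−1) = 28/19
  ⇒ ω_r¹/ω_c¹ = 28/19
Stage 2: N_ring = 36 + 2·28 = 92
Stage 2: 36(ω_s−ω_c) = −92(ω_r−ω_c),  ω_s=0, ω_r=1
Stage 2: 36(0−ω_c) = −92(1−ω_c)  ⇒  128ω_c = 92  ⇒  ω_c = 23/32
  ⇒ ω_c²/ω_r² = 23/32
Coupling ω_r² = ω_r¹ ⇒ overall = 28/19 × 23/32 = 161/152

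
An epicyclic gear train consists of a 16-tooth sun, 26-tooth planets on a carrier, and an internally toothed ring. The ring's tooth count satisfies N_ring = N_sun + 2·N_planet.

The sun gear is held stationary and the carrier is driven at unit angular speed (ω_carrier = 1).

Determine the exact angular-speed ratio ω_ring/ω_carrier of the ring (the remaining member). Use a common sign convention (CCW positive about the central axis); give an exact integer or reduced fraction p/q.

N_ring = 16 + 2·26 = 68
16(ω_s−ω_c) = −68(ω_r−ω_c),  ω_s=0, ω_c=1
ω_r = 1 − (16/68)(0−1) = 21/17
ω_r/ω_c = 21/17

21/17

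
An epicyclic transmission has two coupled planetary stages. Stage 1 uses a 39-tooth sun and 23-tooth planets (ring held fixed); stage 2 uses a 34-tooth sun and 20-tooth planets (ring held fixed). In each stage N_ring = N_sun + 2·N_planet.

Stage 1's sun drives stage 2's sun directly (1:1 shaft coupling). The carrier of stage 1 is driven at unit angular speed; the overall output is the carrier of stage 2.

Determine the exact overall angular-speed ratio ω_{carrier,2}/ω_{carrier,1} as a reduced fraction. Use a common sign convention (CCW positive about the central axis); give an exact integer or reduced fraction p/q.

Stage 1: N_ring = 39 + 2·23 = 85
Stage 1: 39(ω_s−ω_c) = −85(ω_r−ω_c),  ω_r=0, ω_c=1
Stage 1: ω_s = 1 − (85/39)(0−1) = 124/39
  ⇒ ω_s¹/ω_c¹ = 124/39
Stage 2: N_ring = 34 + 2·20 = 74
Stage 2: 34(ω_s−ω_c) = −74(ω_r−ω_c),  ω_r=0, ω_s=1
Stage 2: 34(1−ω_c) = −74(0−ω_c)  ⇒  108ω_c = 34  ⇒  ω_c = 17/54
  ⇒ ω_c²/ω_s² = 17/54
Coupling ω_s² = ω_s¹ ⇒ overall = 124/39 × 17/54 = 1054/1053

1054/1053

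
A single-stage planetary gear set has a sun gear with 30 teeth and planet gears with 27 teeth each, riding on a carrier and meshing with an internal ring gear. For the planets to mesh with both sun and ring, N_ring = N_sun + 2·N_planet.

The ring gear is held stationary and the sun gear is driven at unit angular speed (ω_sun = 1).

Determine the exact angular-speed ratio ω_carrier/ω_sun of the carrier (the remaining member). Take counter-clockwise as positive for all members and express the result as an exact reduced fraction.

5/19

N_ring = 30 + 2·27 = 84
30(ω_s−ω_c) = −84(ω_r−ω_c),  ω_r=0, ω_s=1
30(1−ω_c) = −84(0−ω_c)  ⇒  114ω_c = 30  ⇒  ω_c = 5/19
ω_c/ω_s = 5/19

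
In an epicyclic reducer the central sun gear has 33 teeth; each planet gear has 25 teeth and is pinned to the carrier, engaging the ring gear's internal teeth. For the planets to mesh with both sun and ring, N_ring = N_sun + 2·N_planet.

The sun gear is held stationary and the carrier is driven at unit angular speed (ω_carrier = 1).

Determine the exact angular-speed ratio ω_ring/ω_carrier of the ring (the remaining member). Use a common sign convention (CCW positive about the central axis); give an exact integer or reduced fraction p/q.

N_ring = 33 + 2·25 = 83
33(ω_s−ω_c) = −83(ω_r−ω_c),  ω_s=0, ω_c=1
ω_r = 1 − (33/83)(0−1) = 116/83
ω_r/ω_c = 116/83

116/83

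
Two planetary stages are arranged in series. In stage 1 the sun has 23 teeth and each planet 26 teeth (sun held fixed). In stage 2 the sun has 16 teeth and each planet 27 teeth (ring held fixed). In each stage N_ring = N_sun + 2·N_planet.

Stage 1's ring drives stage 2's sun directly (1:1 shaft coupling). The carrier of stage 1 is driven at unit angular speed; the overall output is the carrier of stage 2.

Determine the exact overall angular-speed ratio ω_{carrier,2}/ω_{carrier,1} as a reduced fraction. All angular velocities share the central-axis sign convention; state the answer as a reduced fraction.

784/3225

Stage 1: N_ring = 23 + 2·26 = 75
Stage 1: 23(ω_s−ω_c) = −75(ω_r−ω_c),  ω_s=0, ω_c=1
Stage 1: ω_r = 1 − (23/75)(0−1) = 98/75
  ⇒ ω_r¹/ω_c¹ = 98/75
Stage 2: N_ring = 16 + 2·27 = 70
Stage 2: 16(ω_s−ω_c) = −70(ω_r−ω_c),  ω_r=0, ω_s=1
Stage 2: 16(1−ω_c) = −70(0−ω_c)  ⇒  86ω_c = 16  ⇒  ω_c = 8/43
  ⇒ ω_c²/ω_s² = 8/43
Coupling ω_s² = ω_r¹ ⇒ overall = 98/75 × 8/43 = 784/3225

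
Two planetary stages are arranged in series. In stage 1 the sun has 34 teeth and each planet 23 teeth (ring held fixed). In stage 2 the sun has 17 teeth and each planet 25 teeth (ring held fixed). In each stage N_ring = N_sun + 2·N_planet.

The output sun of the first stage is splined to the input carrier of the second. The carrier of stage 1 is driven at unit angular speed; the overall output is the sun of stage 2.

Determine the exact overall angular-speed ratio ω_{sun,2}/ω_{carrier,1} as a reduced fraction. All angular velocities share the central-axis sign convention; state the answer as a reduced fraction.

4788/289

Stage 1: N_ring = 34 + 2·23 = 80
Stage 1: 34(ω_s−ω_c) = −80(ω_r−ω_c),  ω_r=0, ω_c=1
Stage 1: ω_s = 1 − (80/34)(0−1) = 57/17
  ⇒ ω_s¹/ω_c¹ = 57/17
Stage 2: N_ring = 17 + 2·25 = 67
Stage 2: 17(ω_s−ω_c) = −67(ω_r−ω_c),  ω_r=0, ω_c=1
Stage 2: ω_s = 1 − (67/17)(0−1) = 84/17
  ⇒ ω_s²/ω_c² = 84/17
Coupling ω_c² = ω_s¹ ⇒ overall = 57/17 × 84/17 = 4788/289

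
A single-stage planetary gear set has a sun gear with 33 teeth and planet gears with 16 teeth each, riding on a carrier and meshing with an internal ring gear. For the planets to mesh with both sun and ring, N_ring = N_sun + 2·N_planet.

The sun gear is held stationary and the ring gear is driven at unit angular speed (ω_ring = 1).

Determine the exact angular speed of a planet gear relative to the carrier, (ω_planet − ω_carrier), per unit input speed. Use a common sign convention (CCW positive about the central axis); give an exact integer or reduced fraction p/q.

2145/1568

N_ring = 33 + 2·16 = 65
33(ω_s−ω_c) = −65(ω_r−ω_c),  ω_s=0, ω_r=1
33(0−ω_c) = −65(1−ω_c)  ⇒  98ω_c = 65  ⇒  ω_c = 65/98
sun–planet: 33·(0−65/98) = −16·(ω_p−ω_c)  ⇒  ω_p−ω_c = −(33/16)·(-65/98) = 2145/1568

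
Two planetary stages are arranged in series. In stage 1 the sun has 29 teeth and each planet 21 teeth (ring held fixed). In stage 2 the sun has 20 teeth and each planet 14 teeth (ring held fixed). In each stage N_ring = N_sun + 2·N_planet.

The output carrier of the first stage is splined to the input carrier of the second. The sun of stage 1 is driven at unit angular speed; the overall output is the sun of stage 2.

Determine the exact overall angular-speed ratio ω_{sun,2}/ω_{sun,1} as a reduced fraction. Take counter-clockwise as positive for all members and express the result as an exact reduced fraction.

493/500

Stage 1: N_ring = 29 + 2·21 = 71
Stage 1: 29(ω_s−ω_c) = −71(ω_r−ω_c),  ω_r=0, ω_s=1
Stage 1: 29(1−ω_c) = −71(0−ω_c)  ⇒  100ω_c = 29  ⇒  ω_c = 29/100
  ⇒ ω_c¹/ω_s¹ = 29/100
Stage 2: N_ring = 20 + 2·14 = 48
Stage 2: 20(ω_s−ω_c) = −48(ω_r−ω_c),  ω_r=0, ω_c=1
Stage 2: ω_s = 1 − (48/20)(0−1) = 17/5
  ⇒ ω_s²/ω_c² = 17/5
Coupling ω_c² = ω_c¹ ⇒ overall = 29/100 × 17/5 = 493/500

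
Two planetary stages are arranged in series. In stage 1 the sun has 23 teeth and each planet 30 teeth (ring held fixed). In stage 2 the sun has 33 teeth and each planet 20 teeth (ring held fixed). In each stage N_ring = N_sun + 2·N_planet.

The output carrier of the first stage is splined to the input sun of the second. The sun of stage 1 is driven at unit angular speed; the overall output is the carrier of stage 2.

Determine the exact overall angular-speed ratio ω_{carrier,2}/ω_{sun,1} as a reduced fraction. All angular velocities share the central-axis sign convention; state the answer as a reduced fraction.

759/11236

Stage 1: N_ring = 23 + 2·30 = 83
Stage 1: 23(ω_s−ω_c) = −83(ω_r−ω_c),  ω_r=0, ω_s=1
Stage 1: 23(1−ω_c) = −83(0−ω_c)  ⇒  106ω_c = 23  ⇒  ω_c = 23/106
  ⇒ ω_c¹/ω_s¹ = 23/106
Stage 2: N_ring = 33 + 2·20 = 73
Stage 2: 33(ω_s−ω_c) = −73(ω_r−ω_c),  ω_r=0, ω_s=1
Stage 2: 33(1−ω_c) = −73(0−ω_c)  ⇒  106ω_c = 33  ⇒  ω_c = 33/106
  ⇒ ω_c²/ω_s² = 33/106
Coupling ω_s² = ω_c¹ ⇒ overall = 23/106 × 33/106 = 759/11236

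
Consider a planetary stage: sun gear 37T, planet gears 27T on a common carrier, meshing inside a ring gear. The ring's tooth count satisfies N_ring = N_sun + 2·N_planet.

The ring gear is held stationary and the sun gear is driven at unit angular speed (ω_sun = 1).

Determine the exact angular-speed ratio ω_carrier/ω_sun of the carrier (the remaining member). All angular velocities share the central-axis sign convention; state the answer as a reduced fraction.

37/128

N_ring = 37 + 2·27 = 91
37(ω_s−ω_c) = −91(ω_r−ω_c),  ω_r=0, ω_s=1
37(1−ω_c) = −91(0−ω_c)  ⇒  128ω_c = 37  ⇒  ω_c = 37/128
ω_c/ω_s = 37/128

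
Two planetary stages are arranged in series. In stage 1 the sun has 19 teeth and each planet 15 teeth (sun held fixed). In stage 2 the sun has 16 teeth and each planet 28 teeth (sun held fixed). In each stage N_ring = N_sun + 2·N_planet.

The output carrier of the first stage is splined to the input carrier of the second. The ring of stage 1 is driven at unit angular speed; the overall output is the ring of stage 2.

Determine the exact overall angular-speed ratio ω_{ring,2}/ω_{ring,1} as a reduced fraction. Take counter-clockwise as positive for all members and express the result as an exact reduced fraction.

Stage 1: N_ring = 19 + 2·15 = 49
Stage 1: 19(ω_s−ω_c) = −49(ω_r−ω_c),  ω_s=0, ω_r=1
Stage 1: 19(0−ω_c) = −49(1−ω_c)  ⇒  68ω_c = 49  ⇒  ω_c = 49/68
  ⇒ ω_c¹/ω_r¹ = 49/68
Stage 2: N_ring = 16 + 2·28 = 72
Stage 2: 16(ω_s−ω_c) = −72(ω_r−ω_c),  ω_s=0, ω_c=1
Stage 2: ω_r = 1 − (16/72)(0−1) = 11/9
  ⇒ ω_r²/ω_c² = 11/9
Coupling ω_c² = ω_c¹ ⇒ overall = 49/68 × 11/9 = 539/612

539/612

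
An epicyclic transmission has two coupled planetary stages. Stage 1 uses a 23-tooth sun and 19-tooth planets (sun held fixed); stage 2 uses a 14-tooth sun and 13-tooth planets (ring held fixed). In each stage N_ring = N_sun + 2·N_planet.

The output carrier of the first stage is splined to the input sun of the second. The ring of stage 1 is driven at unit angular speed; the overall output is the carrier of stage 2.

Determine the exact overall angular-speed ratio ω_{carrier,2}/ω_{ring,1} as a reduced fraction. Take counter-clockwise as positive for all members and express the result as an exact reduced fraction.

Stage 1: N_ring = 23 + 2·19 = 61
Stage 1: 23(ω_s−ω_c) = −61(ω_r−ω_c),  ω_s=0, ω_r=1
Stage 1: 23(0−ω_c) = −61(1−ω_c)  ⇒  84ω_c = 61  ⇒  ω_c = 61/84
  ⇒ ω_c¹/ω_r¹ = 61/84
Stage 2: N_ring = 14 + 2·13 = 40
Stage 2: 14(ω_s−ω_c) = −40(ω_r−ω_c),  ω_r=0, ω_s=1
Stage 2: 14(1−ω_c) = −40(0−ω_c)  ⇒  54ω_c = 14  ⇒  ω_c = 7/27
  ⇒ ω_c²/ω_s² = 7/27
Coupling ω_s² = ω_c¹ ⇒ overall = 61/84 × 7/27 = 61/324

61/324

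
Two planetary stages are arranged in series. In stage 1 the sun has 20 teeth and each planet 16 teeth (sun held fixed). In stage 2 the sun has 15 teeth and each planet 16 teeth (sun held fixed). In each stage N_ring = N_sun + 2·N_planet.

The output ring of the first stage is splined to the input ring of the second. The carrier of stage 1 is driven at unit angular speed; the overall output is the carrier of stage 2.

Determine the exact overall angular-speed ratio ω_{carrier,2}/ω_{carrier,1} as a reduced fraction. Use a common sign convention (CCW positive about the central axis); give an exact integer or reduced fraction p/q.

Stage 1: N_ring = 20 + 2·16 = 52
Stage 1: 20(ω_s−ω_c) = −52(ω_r−ω_c),  ω_s=0, ω_c=1
Stage 1: ω_r = 1 − (20/52)(0−1) = 18/13
  ⇒ ω_r¹/ω_c¹ = 18/13
Stage 2: N_ring = 15 + 2·16 = 47
Stage 2: 15(ω_s−ω_c) = −47(ω_r−ω_c),  ω_s=0, ω_r=1
Stage 2: 15(0−ω_c) = −47(1−ω_c)  ⇒  62ω_c = 47  ⇒  ω_c = 47/62
  ⇒ ω_c²/ω_r² = 47/62
Coupling ω_r² = ω_r¹ ⇒ overall = 18/13 × 47/62 = 423/403

423/403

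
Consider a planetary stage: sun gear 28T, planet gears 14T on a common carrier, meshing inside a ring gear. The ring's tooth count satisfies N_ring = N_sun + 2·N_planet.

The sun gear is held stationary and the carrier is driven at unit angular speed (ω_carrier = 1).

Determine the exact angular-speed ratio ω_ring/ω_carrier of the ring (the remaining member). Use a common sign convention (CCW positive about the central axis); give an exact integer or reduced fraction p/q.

N_ring = 28 + 2·14 = 56
28(ω_s−ω_c) = −56(ω_r−ω_c),  ω_s=0, ω_c=1
ω_r = 1 − (28/56)(0−1) = 3/2
ω_r/ω_c = 3/2

3/2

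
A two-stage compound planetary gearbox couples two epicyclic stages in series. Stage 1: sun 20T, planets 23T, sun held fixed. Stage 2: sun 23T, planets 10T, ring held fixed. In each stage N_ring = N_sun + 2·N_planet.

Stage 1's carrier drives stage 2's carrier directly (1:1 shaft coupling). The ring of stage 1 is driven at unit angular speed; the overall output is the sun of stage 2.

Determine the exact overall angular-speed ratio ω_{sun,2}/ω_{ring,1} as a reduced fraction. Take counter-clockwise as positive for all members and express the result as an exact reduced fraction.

2178/989

Stage 1: N_ring = 20 + 2·23 = 66
Stage 1: 20(ω_s−ω_c) = −66(ω_r−ω_c),  ω_s=0, ω_r=1
Stage 1: 20(0−ω_c) = −66(1−ω_c)  ⇒  86ω_c = 66  ⇒  ω_c = 33/43
  ⇒ ω_c¹/ω_r¹ = 33/43
Stage 2: N_ring = 23 + 2·10 = 43
Stage 2: 23(ω_s−ω_c) = −43(ω_r−ω_c),  ω_r=0, ω_c=1
Stage 2: ω_s = 1 − (43/23)(0−1) = 66/23
  ⇒ ω_s²/ω_c² = 66/23
Coupling ω_c² = ω_c¹ ⇒ overall = 33/43 × 66/23 = 2178/989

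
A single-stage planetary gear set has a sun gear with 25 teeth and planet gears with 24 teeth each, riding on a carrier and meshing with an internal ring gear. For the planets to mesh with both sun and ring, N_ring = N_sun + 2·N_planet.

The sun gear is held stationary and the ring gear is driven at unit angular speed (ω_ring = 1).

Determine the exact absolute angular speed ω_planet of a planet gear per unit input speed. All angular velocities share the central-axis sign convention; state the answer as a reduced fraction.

N_ring = 25 + 2·24 = 73
25(ω_s−ω_c) = −73(ω_r−ω_c),  ω_s=0, ω_r=1
25(0−ω_c) = −73(1−ω_c)  ⇒  98ω_c = 73  ⇒  ω_c = 73/98
sun–planet: 25·(0−73/98) = −24·(ω_p−ω_c)  ⇒  ω_p−ω_c = −(25/24)·(-73/98) = 1825/2352
ω_p = 73/98 + 1825/2352 = 73/48

73/48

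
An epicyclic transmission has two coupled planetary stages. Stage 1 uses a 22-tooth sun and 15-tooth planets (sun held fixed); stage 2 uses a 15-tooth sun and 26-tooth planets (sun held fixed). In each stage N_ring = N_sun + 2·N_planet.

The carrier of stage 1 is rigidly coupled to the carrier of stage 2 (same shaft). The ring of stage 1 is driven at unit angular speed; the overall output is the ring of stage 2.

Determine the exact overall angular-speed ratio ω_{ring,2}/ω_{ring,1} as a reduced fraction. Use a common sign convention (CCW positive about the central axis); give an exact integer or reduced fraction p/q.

2132/2479

Stage 1: N_ring = 22 + 2·15 = 52
Stage 1: 22(ω_s−ω_c) = −52(ω_r−ω_c),  ω_s=0, ω_r=1
Stage 1: 22(0−ω_c) = −52(1−ω_c)  ⇒  74ω_c = 52  ⇒  ω_c = 26/37
  ⇒ ω_c¹/ω_r¹ = 26/37
Stage 2: N_ring = 15 + 2·26 = 67
Stage 2: 15(ω_s−ω_c) = −67(ω_r−ω_c),  ω_s=0, ω_c=1
Stage 2: ω_r = 1 − (15/67)(0−1) = 82/67
  ⇒ ω_r²/ω_c² = 82/67
Coupling ω_c² = ω_c¹ ⇒ overall = 26/37 × 82/67 = 2132/2479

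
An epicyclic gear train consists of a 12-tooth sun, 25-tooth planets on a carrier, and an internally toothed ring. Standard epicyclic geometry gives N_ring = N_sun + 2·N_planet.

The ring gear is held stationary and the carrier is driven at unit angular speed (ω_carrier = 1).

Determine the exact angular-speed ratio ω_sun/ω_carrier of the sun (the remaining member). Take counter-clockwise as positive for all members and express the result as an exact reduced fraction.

37/6

N_ring = 12 + 2·25 = 62
12(ω_s−ω_c) = −62(ω_r−ω_c),  ω_r=0, ω_c=1
ω_s = 1 − (62/12)(0−1) = 37/6
ω_s/ω_c = 37/6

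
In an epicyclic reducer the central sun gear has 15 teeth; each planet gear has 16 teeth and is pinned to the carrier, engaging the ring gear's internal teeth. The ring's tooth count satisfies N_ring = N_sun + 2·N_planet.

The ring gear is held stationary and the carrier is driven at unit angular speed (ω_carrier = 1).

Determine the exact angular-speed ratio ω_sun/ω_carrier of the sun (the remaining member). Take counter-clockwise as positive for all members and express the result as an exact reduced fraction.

62/15

N_ring = 15 + 2·16 = 47
15(ω_s−ω_c) = −47(ω_r−ω_c),  ω_r=0, ω_c=1
ω_s = 1 − (47/15)(0−1) = 62/15
ω_s/ω_c = 62/15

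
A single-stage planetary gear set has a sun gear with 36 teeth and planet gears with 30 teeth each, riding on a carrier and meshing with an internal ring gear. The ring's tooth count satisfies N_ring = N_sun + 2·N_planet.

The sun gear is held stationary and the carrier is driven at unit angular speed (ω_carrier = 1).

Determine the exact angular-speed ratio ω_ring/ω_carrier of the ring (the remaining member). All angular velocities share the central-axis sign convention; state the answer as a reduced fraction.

11/8

N_ring = 36 + 2·30 = 96
36(ω_s−ω_c) = −96(ω_r−ω_c),  ω_s=0, ω_c=1
ω_r = 1 − (36/96)(0−1) = 11/8
ω_r/ω_c = 11/8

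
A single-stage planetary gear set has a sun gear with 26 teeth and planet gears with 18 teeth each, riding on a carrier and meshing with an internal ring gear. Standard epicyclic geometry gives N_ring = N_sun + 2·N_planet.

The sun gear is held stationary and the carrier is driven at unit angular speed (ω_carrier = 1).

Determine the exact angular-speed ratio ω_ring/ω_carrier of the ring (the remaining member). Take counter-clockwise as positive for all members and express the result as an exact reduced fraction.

44/31

N_ring = 26 + 2·18 = 62
26(ω_s−ω_c) = −62(ω_r−ω_c),  ω_s=0, ω_c=1
ω_r = 1 − (26/62)(0−1) = 44/31
ω_r/ω_c = 44/31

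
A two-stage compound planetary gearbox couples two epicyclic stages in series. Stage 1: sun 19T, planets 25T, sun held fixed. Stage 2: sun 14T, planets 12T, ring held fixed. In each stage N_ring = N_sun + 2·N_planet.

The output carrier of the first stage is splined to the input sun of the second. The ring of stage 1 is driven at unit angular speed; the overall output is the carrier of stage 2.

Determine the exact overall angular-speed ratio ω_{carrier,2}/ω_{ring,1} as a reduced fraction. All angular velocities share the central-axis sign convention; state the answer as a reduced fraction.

Stage 1: N_ring = 19 + 2·25 = 69
Stage 1: 19(ω_s−ω_c) = −69(ω_r−ω_c),  ω_s=0, ω_r=1
Stage 1: 19(0−ω_c) = −69(1−ω_c)  ⇒  88ω_c = 69  ⇒  ω_c = 69/88
  ⇒ ω_c¹/ω_r¹ = 69/88
Stage 2: N_ring = 14 + 2·12 = 38
Stage 2: 14(ω_s−ω_c) = −38(ω_r−ω_c),  ω_r=0, ω_s=1
Stage 2: 14(1−ω_c) = −38(0−ω_c)  ⇒  52ω_c = 14  ⇒  ω_c = 7/26
  ⇒ ω_c²/ω_s² = 7/26
Coupling ω_s² = ω_c¹ ⇒ overall = 69/88 × 7/26 = 483/2288

483/2288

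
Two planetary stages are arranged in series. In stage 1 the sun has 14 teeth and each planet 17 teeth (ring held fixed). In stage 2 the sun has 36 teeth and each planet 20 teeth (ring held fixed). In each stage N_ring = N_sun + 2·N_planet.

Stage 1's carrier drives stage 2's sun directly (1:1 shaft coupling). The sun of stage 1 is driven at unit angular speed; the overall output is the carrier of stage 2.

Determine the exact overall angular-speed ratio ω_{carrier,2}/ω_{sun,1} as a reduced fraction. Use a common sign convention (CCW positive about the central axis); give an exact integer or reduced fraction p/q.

Stage 1: N_ring = 14 + 2·17 = 48
Stage 1: 14(ω_s−ω_c) = −48(ω_r−ω_c),  ω_r=0, ω_s=1
Stage 1: 14(1−ω_c) = −48(0−ω_c)  ⇒  62ω_c = 14  ⇒  ω_c = 7/31
  ⇒ ω_c¹/ω_s¹ = 7/31
Stage 2: N_ring = 36 + 2·20 = 76
Stage 2: 36(ω_s−ω_c) = −76(ω_r−ω_c),  ω_r=0, ω_s=1
Stage 2: 36(1−ω_c) = −76(0−ω_c)  ⇒  112ω_c = 36  ⇒  ω_c = 9/28
  ⇒ ω_c²/ω_s² = 9/28
Coupling ω_s² = ω_c¹ ⇒ overall = 7/31 × 9/28 = 9/124

9/124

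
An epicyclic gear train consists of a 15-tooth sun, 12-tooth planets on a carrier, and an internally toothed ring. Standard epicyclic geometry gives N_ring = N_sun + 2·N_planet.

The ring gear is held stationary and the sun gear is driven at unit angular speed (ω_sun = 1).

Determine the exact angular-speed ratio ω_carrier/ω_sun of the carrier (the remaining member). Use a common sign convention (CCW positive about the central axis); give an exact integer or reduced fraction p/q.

5/18

N_ring = 15 + 2·12 = 39
15(ω_s−ω_c) = −39(ω_r−ω_c),  ω_r=0, ω_s=1
15(1−ω_c) = −39(0−ω_c)  ⇒  54ω_c = 15  ⇒  ω_c = 5/18
ω_c/ω_s = 5/18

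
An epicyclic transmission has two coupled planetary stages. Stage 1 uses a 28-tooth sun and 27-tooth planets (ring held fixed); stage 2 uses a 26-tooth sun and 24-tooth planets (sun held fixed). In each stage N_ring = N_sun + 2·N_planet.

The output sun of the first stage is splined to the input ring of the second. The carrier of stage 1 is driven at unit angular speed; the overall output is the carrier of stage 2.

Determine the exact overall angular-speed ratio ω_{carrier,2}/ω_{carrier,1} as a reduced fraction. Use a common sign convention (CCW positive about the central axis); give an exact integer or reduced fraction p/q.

Stage 1: N_ring = 28 + 2·27 = 82
Stage 1: 28(ω_s−ω_c) = −82(ω_r−ω_c),  ω_r=0, ω_c=1
Stage 1: ω_s = 1 − (82/28)(0−1) = 55/14
  ⇒ ω_s¹/ω_c¹ = 55/14
Stage 2: N_ring = 26 + 2·24 = 74
Stage 2: 26(ω_s−ω_c) = −74(ω_r−ω_c),  ω_s=0, ω_r=1
Stage 2: 26(0−ω_c) = −74(1−ω_c)  ⇒  100ω_c = 74  ⇒  ω_c = 37/50
  ⇒ ω_c²/ω_r² = 37/50
Coupling ω_r² = ω_s¹ ⇒ overall = 55/14 × 37/50 = 407/140

407/140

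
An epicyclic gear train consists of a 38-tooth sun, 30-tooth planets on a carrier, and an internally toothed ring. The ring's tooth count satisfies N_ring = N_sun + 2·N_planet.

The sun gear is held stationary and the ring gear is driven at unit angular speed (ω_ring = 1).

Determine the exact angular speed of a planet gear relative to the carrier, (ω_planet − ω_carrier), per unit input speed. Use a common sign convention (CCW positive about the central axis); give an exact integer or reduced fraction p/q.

931/1020

N_ring = 38 + 2·30 = 98
38(ω_s−ω_c) = −98(ω_r−ω_c),  ω_s=0, ω_r=1
38(0−ω_c) = −98(1−ω_c)  ⇒  136ω_c = 98  ⇒  ω_c = 49/68
sun–planet: 38·(0−49/68) = −30·(ω_p−ω_c)  ⇒  ω_p−ω_c = −(38/30)·(-49/68) = 931/1020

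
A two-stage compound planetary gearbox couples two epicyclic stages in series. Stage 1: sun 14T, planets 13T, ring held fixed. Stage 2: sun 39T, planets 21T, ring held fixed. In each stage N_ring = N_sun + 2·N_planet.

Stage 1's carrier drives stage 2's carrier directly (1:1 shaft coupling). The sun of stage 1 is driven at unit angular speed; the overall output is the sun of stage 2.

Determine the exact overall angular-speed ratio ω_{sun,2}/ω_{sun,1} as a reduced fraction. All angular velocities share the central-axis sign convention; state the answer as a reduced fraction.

280/351

Stage 1: N_ring = 14 + 2·13 = 40
Stage 1: 14(ω_s−ω_c) = −40(ω_r−ω_c),  ω_r=0, ω_s=1
Stage 1: 14(1−ω_c) = −40(0−ω_c)  ⇒  54ω_c = 14  ⇒  ω_c = 7/27
  ⇒ ω_c¹/ω_s¹ = 7/27
Stage 2: N_ring = 39 + 2·21 = 81
Stage 2: 39(ω_s−ω_c) = −81(ω_r−ω_c),  ω_r=0, ω_c=1
Stage 2: ω_s = 1 − (81/39)(0−1) = 40/13
  ⇒ ω_s²/ω_c² = 40/13
Coupling ω_c² = ω_c¹ ⇒ overall = 7/27 × 40/13 = 280/351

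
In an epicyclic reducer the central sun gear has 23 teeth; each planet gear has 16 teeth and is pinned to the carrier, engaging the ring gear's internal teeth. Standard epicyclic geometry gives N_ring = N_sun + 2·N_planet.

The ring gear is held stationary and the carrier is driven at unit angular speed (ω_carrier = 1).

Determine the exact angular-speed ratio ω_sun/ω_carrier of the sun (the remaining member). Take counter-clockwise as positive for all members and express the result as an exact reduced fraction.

78/23

N_ring = 23 + 2·16 = 55
23(ω_s−ω_c) = −55(ω_r−ω_c),  ω_r=0, ω_c=1
ω_s = 1 − (55/23)(0−1) = 78/23
ω_s/ω_c = 78/23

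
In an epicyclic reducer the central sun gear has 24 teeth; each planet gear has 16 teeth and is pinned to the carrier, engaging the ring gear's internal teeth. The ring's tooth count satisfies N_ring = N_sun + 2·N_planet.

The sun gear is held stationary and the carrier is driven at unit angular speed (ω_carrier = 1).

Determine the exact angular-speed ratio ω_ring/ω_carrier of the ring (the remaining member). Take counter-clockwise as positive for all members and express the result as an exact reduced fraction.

10/7

N_ring = 24 + 2·16 = 56
24(ω_s−ω_c) = −56(ω_r−ω_c),  ω_s=0, ω_c=1
ω_r = 1 − (24/56)(0−1) = 10/7
ω_r/ω_c = 10/7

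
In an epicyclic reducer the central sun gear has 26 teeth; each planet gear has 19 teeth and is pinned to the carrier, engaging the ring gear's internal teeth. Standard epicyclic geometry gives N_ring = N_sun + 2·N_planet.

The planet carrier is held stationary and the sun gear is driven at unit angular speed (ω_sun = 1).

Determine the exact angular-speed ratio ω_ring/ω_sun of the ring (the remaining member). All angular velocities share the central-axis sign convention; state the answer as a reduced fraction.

-13/32

N_ring = 26 + 2·19 = 64
26(ω_s−ω_c) = −64(ω_r−ω_c),  ω_c=0, ω_s=1
ω_r = 0 − (26/64)(1−0) = -13/32
ω_r/ω_s = -13/32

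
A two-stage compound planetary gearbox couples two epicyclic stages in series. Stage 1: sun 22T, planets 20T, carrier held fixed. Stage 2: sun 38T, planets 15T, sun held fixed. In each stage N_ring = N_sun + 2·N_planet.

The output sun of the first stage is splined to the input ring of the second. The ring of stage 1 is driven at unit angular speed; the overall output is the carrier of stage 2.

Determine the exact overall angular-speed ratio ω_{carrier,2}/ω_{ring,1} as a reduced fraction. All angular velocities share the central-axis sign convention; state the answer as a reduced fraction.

Stage 1: N_ring = 22 + 2·20 = 62
Stage 1: 22(ω_s−ω_c) = −62(ω_r−ω_c),  ω_c=0, ω_r=1
Stage 1: ω_s = 0 − (62/22)(1−0) = -31/11
  ⇒ ω_s¹/ω_r¹ = -31/11
Stage 2: N_ring = 38 + 2·15 = 68
Stage 2: 38(ω_s−ω_c) = −68(ω_r−ω_c),  ω_s=0, ω_r=1
Stage 2: 38(0−ω_c) = −68(1−ω_c)  ⇒  106ω_c = 68  ⇒  ω_c = 34/53
  ⇒ ω_c²/ω_r² = 34/53
Coupling ω_r² = ω_s¹ ⇒ overall = -31/11 × 34/53 = -1054/583

-1054/583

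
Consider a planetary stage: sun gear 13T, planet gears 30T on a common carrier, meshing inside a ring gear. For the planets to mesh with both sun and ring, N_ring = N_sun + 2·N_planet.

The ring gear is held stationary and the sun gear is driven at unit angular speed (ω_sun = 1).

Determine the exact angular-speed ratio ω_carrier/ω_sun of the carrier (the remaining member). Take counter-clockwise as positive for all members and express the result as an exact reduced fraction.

13/86

N_ring = 13 + 2·30 = 73
13(ω_s−ω_c) = −73(ω_r−ω_c),  ω_r=0, ω_s=1
13(1−ω_c) = −73(0−ω_c)  ⇒  86ω_c = 13  ⇒  ω_c = 13/86
ω_c/ω_s = 13/86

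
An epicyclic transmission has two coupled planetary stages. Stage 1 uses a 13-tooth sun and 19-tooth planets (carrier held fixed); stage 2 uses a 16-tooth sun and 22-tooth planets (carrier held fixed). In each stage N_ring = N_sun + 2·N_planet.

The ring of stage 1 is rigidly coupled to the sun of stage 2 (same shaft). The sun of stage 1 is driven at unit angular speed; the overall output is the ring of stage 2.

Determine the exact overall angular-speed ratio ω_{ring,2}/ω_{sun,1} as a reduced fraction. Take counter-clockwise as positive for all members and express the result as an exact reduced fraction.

Stage 1: N_ring = 13 + 2·19 = 51
Stage 1: 13(ω_s−ω_c) = −51(ω_r−ω_c),  ω_c=0, ω_s=1
Stage 1: ω_r = 0 − (13/51)(1−0) = -13/51
  ⇒ ω_r¹/ω_s¹ = -13/51
Stage 2: N_ring = 16 + 2·22 = 60
Stage 2: 16(ω_s−ω_c) = −60(ω_r−ω_c),  ω_c=0, ω_s=1
Stage 2: ω_r = 0 − (16/60)(1−0) = -4/15
  ⇒ ω_r²/ω_s² = -4/15
Coupling ω_s² = ω_r¹ ⇒ overall = -13/51 × -4/15 = 52/765

52/765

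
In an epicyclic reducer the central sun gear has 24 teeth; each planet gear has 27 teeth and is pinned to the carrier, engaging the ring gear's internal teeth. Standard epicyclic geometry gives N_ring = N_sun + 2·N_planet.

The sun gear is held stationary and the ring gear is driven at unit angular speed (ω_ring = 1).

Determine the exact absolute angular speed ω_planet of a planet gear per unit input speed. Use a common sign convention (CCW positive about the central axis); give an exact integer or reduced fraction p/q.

N_ring = 24 + 2·27 = 78
24(ω_s−ω_c) = −78(ω_r−ω_c),  ω_s=0, ω_r=1
24(0−ω_c) = −78(1−ω_c)  ⇒  102ω_c = 78  ⇒  ω_c = 13/17
sun–planet: 24·(0−13/17) = −27·(ω_p−ω_c)  ⇒  ω_p−ω_c = −(24/27)·(-13/17) = 104/153
ω_p = 13/17 + 104/153 = 13/9

13/9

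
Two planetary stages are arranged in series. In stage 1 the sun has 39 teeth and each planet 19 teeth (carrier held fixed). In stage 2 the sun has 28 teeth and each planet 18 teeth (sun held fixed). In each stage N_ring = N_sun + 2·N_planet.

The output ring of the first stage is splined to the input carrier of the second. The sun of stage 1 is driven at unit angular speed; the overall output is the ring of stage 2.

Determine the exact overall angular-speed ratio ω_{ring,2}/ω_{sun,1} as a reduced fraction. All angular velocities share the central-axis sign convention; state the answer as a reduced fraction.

-897/1232

Stage 1: N_ring = 39 + 2·19 = 77
Stage 1: 39(ω_s−ω_c) = −77(ω_r−ω_c),  ω_c=0, ω_s=1
Stage 1: ω_r = 0 − (39/77)(1−0) = -39/77
  ⇒ ω_r¹/ω_s¹ = -39/77
Stage 2: N_ring = 28 + 2·18 = 64
Stage 2: 28(ω_s−ω_c) = −64(ω_r−ω_c),  ω_s=0, ω_c=1
Stage 2: ω_r = 1 − (28/64)(0−1) = 23/16
  ⇒ ω_r²/ω_c² = 23/16
Coupling ω_c² = ω_r¹ ⇒ overall = -39/77 × 23/16 = -897/1232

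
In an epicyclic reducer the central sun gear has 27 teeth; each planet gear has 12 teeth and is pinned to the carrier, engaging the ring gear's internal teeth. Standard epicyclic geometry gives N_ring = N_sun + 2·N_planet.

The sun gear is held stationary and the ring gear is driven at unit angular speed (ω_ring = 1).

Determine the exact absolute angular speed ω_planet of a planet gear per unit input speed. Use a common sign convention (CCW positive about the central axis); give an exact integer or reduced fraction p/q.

17/8

N_ring = 27 + 2·12 = 51
27(ω_s−ω_c) = −51(ω_r−ω_c),  ω_s=0, ω_r=1
27(0−ω_c) = −51(1−ω_c)  ⇒  78ω_c = 51  ⇒  ω_c = 17/26
sun–planet: 27·(0−17/26) = −12·(ω_p−ω_c)  ⇒  ω_p−ω_c = −(27/12)·(-17/26) = 153/104
ω_p = 17/26 + 153/104 = 17/8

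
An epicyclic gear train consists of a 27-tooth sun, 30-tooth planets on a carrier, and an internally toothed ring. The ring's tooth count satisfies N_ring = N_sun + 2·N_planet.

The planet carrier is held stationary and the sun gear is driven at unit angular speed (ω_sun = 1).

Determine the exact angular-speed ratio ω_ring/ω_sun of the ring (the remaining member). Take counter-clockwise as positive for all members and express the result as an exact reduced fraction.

-9/29

N_ring = 27 + 2·30 = 87
27(ω_s−ω_c) = −87(ω_r−ω_c),  ω_c=0, ω_s=1
ω_r = 0 − (27/87)(1−0) = -9/29
ω_r/ω_s = -9/29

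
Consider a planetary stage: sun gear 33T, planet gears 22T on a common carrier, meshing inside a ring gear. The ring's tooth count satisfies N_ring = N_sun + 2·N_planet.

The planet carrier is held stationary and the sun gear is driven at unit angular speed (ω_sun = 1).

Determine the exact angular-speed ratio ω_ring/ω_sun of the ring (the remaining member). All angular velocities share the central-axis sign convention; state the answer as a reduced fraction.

-3/7

N_ring = 33 + 2·22 = 77
33(ω_s−ω_c) = −77(ω_r−ω_c),  ω_c=0, ω_s=1
ω_r = 0 − (33/77)(1−0) = -3/7
ω_r/ω_s = -3/7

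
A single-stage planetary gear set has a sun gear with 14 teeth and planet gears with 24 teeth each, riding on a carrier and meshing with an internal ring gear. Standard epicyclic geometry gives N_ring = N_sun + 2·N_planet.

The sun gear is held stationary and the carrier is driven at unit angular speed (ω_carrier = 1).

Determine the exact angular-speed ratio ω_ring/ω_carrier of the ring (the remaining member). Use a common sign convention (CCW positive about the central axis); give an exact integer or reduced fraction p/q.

N_ring = 14 + 2·24 = 62
14(ω_s−ω_c) = −62(ω_r−ω_c),  ω_s=0, ω_c=1
ω_r = 1 − (14/62)(0−1) = 38/31
ω_r/ω_c = 38/31

38/31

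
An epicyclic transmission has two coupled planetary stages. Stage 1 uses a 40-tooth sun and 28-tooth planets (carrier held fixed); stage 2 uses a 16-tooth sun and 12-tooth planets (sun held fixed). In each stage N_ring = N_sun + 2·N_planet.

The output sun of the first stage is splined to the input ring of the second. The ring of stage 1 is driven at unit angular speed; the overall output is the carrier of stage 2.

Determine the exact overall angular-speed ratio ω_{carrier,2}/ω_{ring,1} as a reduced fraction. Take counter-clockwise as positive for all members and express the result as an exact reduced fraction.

Stage 1: N_ring = 40 + 2·28 = 96
Stage 1: 40(ω_s−ω_c) = −96(ω_r−ω_c),  ω_c=0, ω_r=1
Stage 1: ω_s = 0 − (96/40)(1−0) = -12/5
  ⇒ ω_s¹/ω_r¹ = -12/5
Stage 2: N_ring = 16 + 2·12 = 40
Stage 2: 16(ω_s−ω_c) = −40(ω_r−ω_c),  ω_s=0, ω_r=1
Stage 2: 16(0−ω_c) = −40(1−ω_c)  ⇒  56ω_c = 40  ⇒  ω_c = 5/7
  ⇒ ω_c²/ω_r² = 5/7
Coupling ω_r² = ω_s¹ ⇒ overall = -12/5 × 5/7 = -12/7

-12/7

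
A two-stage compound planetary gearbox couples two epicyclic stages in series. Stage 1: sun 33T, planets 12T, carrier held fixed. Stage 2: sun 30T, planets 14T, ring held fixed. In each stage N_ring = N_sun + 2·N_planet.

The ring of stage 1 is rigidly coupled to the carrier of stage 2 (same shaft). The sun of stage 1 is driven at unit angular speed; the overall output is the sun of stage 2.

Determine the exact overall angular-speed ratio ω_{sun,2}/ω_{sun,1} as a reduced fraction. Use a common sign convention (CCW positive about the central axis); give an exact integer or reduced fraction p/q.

-484/285

Stage 1: N_ring = 33 + 2·12 = 57
Stage 1: 33(ω_s−ω_c) = −57(ω_r−ω_c),  ω_c=0, ω_s=1
Stage 1: ω_r = 0 − (33/57)(1−0) = -11/19
  ⇒ ω_r¹/ω_s¹ = -11/19
Stage 2: N_ring = 30 + 2·14 = 58
Stage 2: 30(ω_s−ω_c) = −58(ω_r−ω_c),  ω_r=0, ω_c=1
Stage 2: ω_s = 1 − (58/30)(0−1) = 44/15
  ⇒ ω_s²/ω_c² = 44/15
Coupling ω_c² = ω_r¹ ⇒ overall = -11/19 × 44/15 = -484/285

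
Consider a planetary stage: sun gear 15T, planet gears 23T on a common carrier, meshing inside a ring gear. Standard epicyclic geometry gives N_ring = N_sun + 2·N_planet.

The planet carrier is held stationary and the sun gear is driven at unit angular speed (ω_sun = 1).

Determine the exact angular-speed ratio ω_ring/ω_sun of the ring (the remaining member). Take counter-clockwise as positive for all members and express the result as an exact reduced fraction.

N_ring = 15 + 2·23 = 61
15(ω_s−ω_c) = −61(ω_r−ω_c),  ω_c=0, ω_s=1
ω_r = 0 − (15/61)(1−0) = -15/61
ω_r/ω_s = -15/61

-15/61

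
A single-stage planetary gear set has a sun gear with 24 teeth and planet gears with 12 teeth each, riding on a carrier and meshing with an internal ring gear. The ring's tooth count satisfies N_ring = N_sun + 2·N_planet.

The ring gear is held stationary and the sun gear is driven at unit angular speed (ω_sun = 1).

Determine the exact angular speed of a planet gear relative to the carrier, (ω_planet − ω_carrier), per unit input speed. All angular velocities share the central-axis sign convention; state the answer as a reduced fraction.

-4/3

N_ring = 24 + 2·12 = 48
24(ω_s−ω_c) = −48(ω_r−ω_c),  ω_r=0, ω_s=1
24(1−ω_c) = −48(0−ω_c)  ⇒  72ω_c = 24  ⇒  ω_c = 1/3
sun–planet: 24·(1−1/3) = −12·(ω_p−ω_c)  ⇒  ω_p−ω_c = −(24/12)·(2/3) = -4/3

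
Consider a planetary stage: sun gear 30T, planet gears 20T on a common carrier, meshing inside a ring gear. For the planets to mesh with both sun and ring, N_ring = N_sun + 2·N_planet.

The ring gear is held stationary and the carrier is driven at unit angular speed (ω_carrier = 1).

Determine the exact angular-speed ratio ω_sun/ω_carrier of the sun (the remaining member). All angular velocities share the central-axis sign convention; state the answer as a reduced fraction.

10/3

N_ring = 30 + 2·20 = 70
30(ω_s−ω_c) = −70(ω_r−ω_c),  ω_r=0, ω_c=1
ω_s = 1 − (70/30)(0−1) = 10/3
ω_s/ω_c = 10/3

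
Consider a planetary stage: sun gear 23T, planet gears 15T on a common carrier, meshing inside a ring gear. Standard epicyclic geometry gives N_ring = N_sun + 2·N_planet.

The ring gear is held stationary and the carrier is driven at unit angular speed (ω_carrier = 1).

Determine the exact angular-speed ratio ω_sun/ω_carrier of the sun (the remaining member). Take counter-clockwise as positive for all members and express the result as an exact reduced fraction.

76/23

N_ring = 23 + 2·15 = 53
23(ω_s−ω_c) = −53(ω_r−ω_c),  ω_r=0, ω_c=1
ω_s = 1 − (53/23)(0−1) = 76/23
ω_s/ω_c = 76/23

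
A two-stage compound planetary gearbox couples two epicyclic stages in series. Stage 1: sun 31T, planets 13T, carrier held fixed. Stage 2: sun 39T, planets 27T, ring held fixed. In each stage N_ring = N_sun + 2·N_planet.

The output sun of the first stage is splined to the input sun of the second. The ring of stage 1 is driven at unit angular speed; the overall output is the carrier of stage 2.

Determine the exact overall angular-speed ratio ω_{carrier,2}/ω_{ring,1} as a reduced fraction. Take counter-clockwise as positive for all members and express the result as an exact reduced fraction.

-741/1364

Stage 1: N_ring = 31 + 2·13 = 57
Stage 1: 31(ω_s−ω_c) = −57(ω_r−ω_c),  ω_c=0, ω_r=1
Stage 1: ω_s = 0 − (57/31)(1−0) = -57/31
  ⇒ ω_s¹/ω_r¹ = -57/31
Stage 2: N_ring = 39 + 2·27 = 93
Stage 2: 39(ω_s−ω_c) = −93(ω_r−ω_c),  ω_r=0, ω_s=1
Stage 2: 39(1−ω_c) = −93(0−ω_c)  ⇒  132ω_c = 39  ⇒  ω_c = 13/44
  ⇒ ω_c²/ω_s² = 13/44
Coupling ω_s² = ω_s¹ ⇒ overall = -57/31 × 13/44 = -741/1364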